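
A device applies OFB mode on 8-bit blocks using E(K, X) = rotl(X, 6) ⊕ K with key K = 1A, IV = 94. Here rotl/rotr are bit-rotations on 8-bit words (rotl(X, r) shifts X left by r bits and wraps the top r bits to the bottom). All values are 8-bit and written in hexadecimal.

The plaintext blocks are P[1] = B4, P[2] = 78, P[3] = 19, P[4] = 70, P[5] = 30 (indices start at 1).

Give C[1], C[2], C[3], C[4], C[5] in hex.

C[1] = 8B, C[2] = AD, C[3] = 76, C[4] = B1, C[5] = 5A

OFB encryption: S_i = E(K, S_{i−1}) with S_{0} = IV; C_i = P_i ⊕ S_i.
C[1]: S = E(K, 94) = 3F; B4 ⊕ 3F = 8B.
C[2]: S = E(K, 3F) = D5; 78 ⊕ D5 = AD.
C[3]: S = E(K, D5) = 6F; 19 ⊕ 6F = 76.
C[4]: S = E(K, 6F) = C1; 70 ⊕ C1 = B1.
C[5]: S = E(K, C1) = 6A; 30 ⊕ 6A = 5A.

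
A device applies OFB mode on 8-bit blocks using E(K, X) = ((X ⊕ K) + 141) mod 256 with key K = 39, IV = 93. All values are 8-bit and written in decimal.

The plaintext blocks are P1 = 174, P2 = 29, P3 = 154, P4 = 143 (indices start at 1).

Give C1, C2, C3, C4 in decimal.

OFB encryption: S_i = E(K, S_{i−1}) with S_{0} = IV; C_i = P_i ⊕ S_i.
C1: S = E(K, 93) = 7; 174 ⊕ 7 = 169.
C2: S = E(K, 7) = 173; 29 ⊕ 173 = 176.
C3: S = E(K, 173) = 23; 154 ⊕ 23 = 141.
C4: S = E(K, 23) = 189; 143 ⊕ 189 = 50.

C1 = 169, C2 = 176, C3 = 141, C4 = 50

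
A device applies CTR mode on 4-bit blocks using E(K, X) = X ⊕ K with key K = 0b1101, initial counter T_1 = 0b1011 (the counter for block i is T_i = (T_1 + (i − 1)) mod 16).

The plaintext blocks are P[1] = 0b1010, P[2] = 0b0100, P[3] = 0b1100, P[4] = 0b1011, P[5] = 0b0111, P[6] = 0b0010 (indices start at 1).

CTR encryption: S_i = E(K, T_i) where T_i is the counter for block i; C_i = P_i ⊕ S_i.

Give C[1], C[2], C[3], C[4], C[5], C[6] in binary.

C[1] = 0b1100, C[2] = 0b0101, C[3] = 0b1100, C[4] = 0b1000, C[5] = 0b0101, C[6] = 0b1111

C[1]: T = 0b1011, S = E(K, T) = 0b0110; 0b1010 ⊕ 0b0110 = 0b1100.
C[2]: T = 0b1100, S = E(K, T) = 0b0001; 0b0100 ⊕ 0b0001 = 0b0101.
C[3]: T = 0b1101, S = E(K, T) = 0b0000; 0b1100 ⊕ 0b0000 = 0b1100.
C[4]: T = 0b1110, S = E(K, T) = 0b0011; 0b1011 ⊕ 0b0011 = 0b1000.
C[5]: T = 0b1111, S = E(K, T) = 0b0010; 0b0111 ⊕ 0b0010 = 0b0101.
C[6]: T = 0b0000, S = E(K, T) = 0b1101; 0b0010 ⊕ 0b1101 = 0b1111.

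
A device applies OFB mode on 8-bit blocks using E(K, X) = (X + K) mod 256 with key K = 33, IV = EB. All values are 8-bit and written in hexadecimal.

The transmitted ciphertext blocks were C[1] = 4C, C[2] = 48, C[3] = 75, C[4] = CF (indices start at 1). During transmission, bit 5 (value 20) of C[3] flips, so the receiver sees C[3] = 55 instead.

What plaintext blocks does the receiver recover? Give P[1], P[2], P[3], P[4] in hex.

P[1] = 52, P[2] = 19, P[3] = D1, P[4] = 78

OFB decryption: S_i = E(K, S_{i−1}) with S_{0} = IV; P_i = C_i ⊕ S_i.
Only C[3] changed, to 55. In OFB, a change in C_i flips the same bit in P_i only; the keystream is unaffected. Decrypting the received ciphertext:
P[1]: S = E(K, EB) = 1E; 4C ⊕ 1E = 52.
P[2]: S = E(K, 1E) = 51; 48 ⊕ 51 = 19.
P[3]: S = E(K, 51) = 84; 55 ⊕ 84 = D1.
P[4]: S = E(K, 84) = B7; CF ⊕ B7 = 78.
Blocks that differ from the original plaintext: P[3].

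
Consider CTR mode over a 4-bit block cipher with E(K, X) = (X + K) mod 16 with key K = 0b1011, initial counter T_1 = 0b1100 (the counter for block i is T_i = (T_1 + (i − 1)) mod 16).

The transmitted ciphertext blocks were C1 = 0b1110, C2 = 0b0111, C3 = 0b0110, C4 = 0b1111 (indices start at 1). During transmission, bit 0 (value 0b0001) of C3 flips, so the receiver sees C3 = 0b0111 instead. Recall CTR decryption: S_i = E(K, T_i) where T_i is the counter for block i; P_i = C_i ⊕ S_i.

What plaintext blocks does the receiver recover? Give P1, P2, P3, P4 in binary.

P1 = 0b1001, P2 = 0b1111, P3 = 0b1110, P4 = 0b0101

Only C3 changed, to 0b0111. In CTR, a change in C_i flips the same bit in P_i only; the keystream is unaffected. Decrypting the received ciphertext:
P1: T = 0b1100, S = E(K, T) = 0b0111; 0b1110 ⊕ 0b0111 = 0b1001.
P2: T = 0b1101, S = E(K, T) = 0b1000; 0b0111 ⊕ 0b1000 = 0b1111.
P3: T = 0b1110, S = E(K, T) = 0b1001; 0b0111 ⊕ 0b1001 = 0b1110.
P4: T = 0b1111, S = E(K, T) = 0b1010; 0b1111 ⊕ 0b1010 = 0b0101.
Blocks that differ from the original plaintext: P3.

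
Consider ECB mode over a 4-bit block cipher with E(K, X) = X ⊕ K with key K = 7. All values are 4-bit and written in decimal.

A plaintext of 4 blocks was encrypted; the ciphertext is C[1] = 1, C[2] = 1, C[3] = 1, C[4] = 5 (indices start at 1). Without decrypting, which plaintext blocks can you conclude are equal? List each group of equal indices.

ECB encrypts each block independently with the same key, so equal ciphertext blocks imply equal plaintext blocks.
C[1] = C[2] = C[3] = 1, so P[1] = P[2] = P[3].

P[1] = P[2] = P[3]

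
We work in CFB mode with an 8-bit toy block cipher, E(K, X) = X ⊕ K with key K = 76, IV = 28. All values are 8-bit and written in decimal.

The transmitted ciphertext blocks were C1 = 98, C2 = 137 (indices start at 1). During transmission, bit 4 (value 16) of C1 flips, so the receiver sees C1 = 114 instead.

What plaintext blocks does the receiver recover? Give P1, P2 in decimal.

CFB decryption: P_i = C_i ⊕ E(K, C_{i−1}), with C_{0} = IV.
Only C1 changed, to 114. In CFB, a change in C_i flips the same bit in P_i and garbles P_{i+1}. Decrypting the received ciphertext:
P1: E(K, 28) = 80; 114 ⊕ 80 = 34.
P2: E(K, 114) = 62; 137 ⊕ 62 = 183.
Blocks that differ from the original plaintext: P1, P2.

P1 = 34, P2 = 183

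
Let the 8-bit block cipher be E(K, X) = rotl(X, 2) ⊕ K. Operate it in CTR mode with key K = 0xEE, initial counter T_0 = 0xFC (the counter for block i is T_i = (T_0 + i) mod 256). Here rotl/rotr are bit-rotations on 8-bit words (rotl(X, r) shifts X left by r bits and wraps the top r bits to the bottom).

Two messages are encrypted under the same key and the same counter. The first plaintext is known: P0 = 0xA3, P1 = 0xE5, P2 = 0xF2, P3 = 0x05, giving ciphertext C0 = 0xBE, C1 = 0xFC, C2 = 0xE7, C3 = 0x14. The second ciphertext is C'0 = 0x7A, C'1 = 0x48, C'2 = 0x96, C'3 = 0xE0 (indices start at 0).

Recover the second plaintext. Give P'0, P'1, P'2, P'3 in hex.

In CTR with a reused counter, both messages share the same keystream S_i, so C_i ⊕ C'_i = P_i ⊕ P'_i and thus P'_i = P_i ⊕ C_i ⊕ C'_i.
P'0: 0xA3 ⊕ 0xBE ⊕ 0x7A = 0x67.
P'1: 0xE5 ⊕ 0xFC ⊕ 0x48 = 0x51.
P'2: 0xF2 ⊕ 0xE7 ⊕ 0x96 = 0x83.
P'3: 0x05 ⊕ 0x14 ⊕ 0xE0 = 0xF1.

P'0 = 0x67, P'1 = 0x51, P'2 = 0x83, P'3 = 0xF1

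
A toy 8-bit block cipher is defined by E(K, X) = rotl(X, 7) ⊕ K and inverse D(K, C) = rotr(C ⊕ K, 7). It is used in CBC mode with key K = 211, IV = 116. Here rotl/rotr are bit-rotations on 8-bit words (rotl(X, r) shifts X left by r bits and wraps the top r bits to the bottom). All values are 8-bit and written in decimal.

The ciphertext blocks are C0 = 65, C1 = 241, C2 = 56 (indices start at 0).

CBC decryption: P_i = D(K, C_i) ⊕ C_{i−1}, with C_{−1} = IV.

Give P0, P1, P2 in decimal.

P0: D(K, 65) = 37; 37 ⊕ 116 = 81.
P1: D(K, 241) = 68; 68 ⊕ 65 = 5.
P2: D(K, 56) = 215; 215 ⊕ 241 = 38.

P0 = 81, P1 = 5, P2 = 38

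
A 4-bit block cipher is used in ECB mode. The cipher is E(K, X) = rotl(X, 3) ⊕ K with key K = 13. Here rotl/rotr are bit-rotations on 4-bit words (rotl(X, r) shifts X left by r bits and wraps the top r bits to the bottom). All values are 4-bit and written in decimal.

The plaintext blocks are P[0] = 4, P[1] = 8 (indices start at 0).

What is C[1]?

ECB encryption: C_i = E(K, P_i).
C[1]: E(K, 8) = 9.

C[1] = 9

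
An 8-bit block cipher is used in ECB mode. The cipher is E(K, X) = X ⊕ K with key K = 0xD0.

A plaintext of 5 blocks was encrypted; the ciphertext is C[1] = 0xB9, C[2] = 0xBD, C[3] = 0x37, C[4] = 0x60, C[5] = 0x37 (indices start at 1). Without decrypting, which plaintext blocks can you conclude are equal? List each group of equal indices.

ECB encrypts each block independently with the same key, so equal ciphertext blocks imply equal plaintext blocks.
C[3] = C[5] = 0x37, so P[3] = P[5].

P[3] = P[5]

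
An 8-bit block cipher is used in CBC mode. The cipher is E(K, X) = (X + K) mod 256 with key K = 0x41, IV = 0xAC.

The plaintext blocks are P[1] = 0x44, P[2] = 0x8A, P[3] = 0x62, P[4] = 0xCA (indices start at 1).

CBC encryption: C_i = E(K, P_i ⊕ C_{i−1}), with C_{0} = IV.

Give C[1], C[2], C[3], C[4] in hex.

C[1]: P[1] ⊕ 0xAC = 0xE8; E(K, 0xE8) = 0x29.
C[2]: P[2] ⊕ 0x29 = 0xA3; E(K, 0xA3) = 0xE4.
C[3]: P[3] ⊕ 0xE4 = 0x86; E(K, 0x86) = 0xC7.
C[4]: P[4] ⊕ 0xC7 = 0x0D; E(K, 0x0D) = 0x4E.

C[1] = 0x29, C[2] = 0xE4, C[3] = 0xC7, C[4] = 0x4E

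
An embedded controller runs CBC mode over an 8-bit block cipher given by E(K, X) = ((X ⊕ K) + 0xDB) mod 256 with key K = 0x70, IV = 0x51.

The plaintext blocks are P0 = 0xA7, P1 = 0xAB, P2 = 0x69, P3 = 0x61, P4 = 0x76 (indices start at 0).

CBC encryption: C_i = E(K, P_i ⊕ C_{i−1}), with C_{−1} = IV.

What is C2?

C2 = 0x67

C0: P0 ⊕ 0x51 = 0xF6; E(K, 0xF6) = 0x61.
C1: P1 ⊕ 0x61 = 0xCA; E(K, 0xCA) = 0x95.
C2: P2 ⊕ 0x95 = 0xFC; E(K, 0xFC) = 0x67.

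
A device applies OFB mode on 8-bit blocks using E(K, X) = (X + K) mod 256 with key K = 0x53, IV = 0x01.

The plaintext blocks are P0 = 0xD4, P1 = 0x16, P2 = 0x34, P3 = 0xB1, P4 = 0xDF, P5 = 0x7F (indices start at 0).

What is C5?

OFB encryption: S_i = E(K, S_{i−1}) with S_{−1} = IV; C_i = P_i ⊕ S_i.
C0: S = E(K, 0x01) = 0x54; 0xD4 ⊕ 0x54 = 0x80.
C1: S = E(K, 0x54) = 0xA7; 0x16 ⊕ 0xA7 = 0xB1.
C2: S = E(K, 0xA7) = 0xFA; 0x34 ⊕ 0xFA = 0xCE.
C3: S = E(K, 0xFA) = 0x4D; 0xB1 ⊕ 0x4D = 0xFC.
C4: S = E(K, 0x4D) = 0xA0; 0xDF ⊕ 0xA0 = 0x7F.
C5: S = E(K, 0xA0) = 0xF3; 0x7F ⊕ 0xF3 = 0x8C.

C5 = 0x8C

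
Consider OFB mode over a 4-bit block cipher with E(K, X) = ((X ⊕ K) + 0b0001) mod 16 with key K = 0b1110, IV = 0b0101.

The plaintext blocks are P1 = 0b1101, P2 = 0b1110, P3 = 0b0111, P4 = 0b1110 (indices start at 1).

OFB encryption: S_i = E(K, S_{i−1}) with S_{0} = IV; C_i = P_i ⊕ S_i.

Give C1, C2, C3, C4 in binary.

C1 = 0b0001, C2 = 0b1101, C3 = 0b1001, C4 = 0b1111

C1: S = E(K, 0b0101) = 0b1100; 0b1101 ⊕ 0b1100 = 0b0001.
C2: S = E(K, 0b1100) = 0b0011; 0b1110 ⊕ 0b0011 = 0b1101.
C3: S = E(K, 0b0011) = 0b1110; 0b0111 ⊕ 0b1110 = 0b1001.
C4: S = E(K, 0b1110) = 0b0001; 0b1110 ⊕ 0b0001 = 0b1111.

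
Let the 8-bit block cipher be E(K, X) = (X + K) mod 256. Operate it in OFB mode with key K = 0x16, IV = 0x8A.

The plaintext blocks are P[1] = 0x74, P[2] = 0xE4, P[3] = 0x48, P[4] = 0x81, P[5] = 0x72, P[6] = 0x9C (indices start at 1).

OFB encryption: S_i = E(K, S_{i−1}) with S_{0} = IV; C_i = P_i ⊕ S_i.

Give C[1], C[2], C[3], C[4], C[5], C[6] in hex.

C[1] = 0xD4, C[2] = 0x52, C[3] = 0x84, C[4] = 0x63, C[5] = 0x8A, C[6] = 0x92

C[1]: S = E(K, 0x8A) = 0xA0; 0x74 ⊕ 0xA0 = 0xD4.
C[2]: S = E(K, 0xA0) = 0xB6; 0xE4 ⊕ 0xB6 = 0x52.
C[3]: S = E(K, 0xB6) = 0xCC; 0x48 ⊕ 0xCC = 0x84.
C[4]: S = E(K, 0xCC) = 0xE2; 0x81 ⊕ 0xE2 = 0x63.
C[5]: S = E(K, 0xE2) = 0xF8; 0x72 ⊕ 0xF8 = 0x8A.
C[6]: S = E(K, 0xF8) = 0x0E; 0x9C ⊕ 0x0E = 0x92.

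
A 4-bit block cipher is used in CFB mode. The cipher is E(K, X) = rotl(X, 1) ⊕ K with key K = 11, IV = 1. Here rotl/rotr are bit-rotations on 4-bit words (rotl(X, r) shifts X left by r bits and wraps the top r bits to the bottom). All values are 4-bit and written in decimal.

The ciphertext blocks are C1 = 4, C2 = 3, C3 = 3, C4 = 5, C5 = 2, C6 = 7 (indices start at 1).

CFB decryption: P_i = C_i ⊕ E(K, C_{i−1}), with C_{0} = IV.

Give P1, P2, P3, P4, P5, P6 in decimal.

P1: E(K, 1) = 9; 4 ⊕ 9 = 13.
P2: E(K, 4) = 3; 3 ⊕ 3 = 0.
P3: E(K, 3) = 13; 3 ⊕ 13 = 14.
P4: E(K, 3) = 13; 5 ⊕ 13 = 8.
P5: E(K, 5) = 1; 2 ⊕ 1 = 3.
P6: E(K, 2) = 15; 7 ⊕ 15 = 8.

P1 = 13, P2 = 0, P3 = 14, P4 = 8, P5 = 3, P6 = 8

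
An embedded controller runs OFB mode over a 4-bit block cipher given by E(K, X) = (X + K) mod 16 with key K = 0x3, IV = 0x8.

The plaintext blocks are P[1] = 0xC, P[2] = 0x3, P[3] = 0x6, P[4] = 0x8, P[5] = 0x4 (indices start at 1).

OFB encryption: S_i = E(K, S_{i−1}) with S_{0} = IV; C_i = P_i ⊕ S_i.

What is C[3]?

C[3] = 0x7

C[1]: S = E(K, 0x8) = 0xB; 0xC ⊕ 0xB = 0x7.
C[2]: S = E(K, 0xB) = 0xE; 0x3 ⊕ 0xE = 0xD.
C[3]: S = E(K, 0xE) = 0x1; 0x6 ⊕ 0x1 = 0x7.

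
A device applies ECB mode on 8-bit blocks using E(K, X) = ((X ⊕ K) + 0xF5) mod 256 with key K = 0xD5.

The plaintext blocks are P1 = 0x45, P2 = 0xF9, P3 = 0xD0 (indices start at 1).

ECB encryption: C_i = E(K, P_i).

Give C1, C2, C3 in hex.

C1: E(K, 0x45) = 0x85.
C2: E(K, 0xF9) = 0x21.
C3: E(K, 0xD0) = 0xFA.

C1 = 0x85, C2 = 0x21, C3 = 0xFA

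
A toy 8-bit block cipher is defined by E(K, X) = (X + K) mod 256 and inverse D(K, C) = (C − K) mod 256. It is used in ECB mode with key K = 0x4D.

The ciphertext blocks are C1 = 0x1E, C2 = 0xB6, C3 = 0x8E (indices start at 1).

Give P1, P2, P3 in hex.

ECB decryption: P_i = D(K, C_i).
P1: D(K, 0x1E) = 0xD1.
P2: D(K, 0xB6) = 0x69.
P3: D(K, 0x8E) = 0x41.

P1 = 0xD1, P2 = 0x69, P3 = 0x41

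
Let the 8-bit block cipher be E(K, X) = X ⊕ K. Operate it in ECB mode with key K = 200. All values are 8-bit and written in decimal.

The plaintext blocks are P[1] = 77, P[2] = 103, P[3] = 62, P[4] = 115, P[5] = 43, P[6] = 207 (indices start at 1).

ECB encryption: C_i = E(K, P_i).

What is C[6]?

C[6]: E(K, 207) = 7.

C[6] = 7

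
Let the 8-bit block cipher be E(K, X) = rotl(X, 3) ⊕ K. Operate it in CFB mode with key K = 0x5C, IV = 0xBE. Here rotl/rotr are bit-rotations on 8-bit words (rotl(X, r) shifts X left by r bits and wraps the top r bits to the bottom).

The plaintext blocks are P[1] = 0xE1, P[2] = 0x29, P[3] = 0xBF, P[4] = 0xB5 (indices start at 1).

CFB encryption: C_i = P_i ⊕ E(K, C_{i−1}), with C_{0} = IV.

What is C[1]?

C[1] = 0x48

C[1]: E(K, 0xBE) = 0xA9; 0xE1 ⊕ 0xA9 = 0x48.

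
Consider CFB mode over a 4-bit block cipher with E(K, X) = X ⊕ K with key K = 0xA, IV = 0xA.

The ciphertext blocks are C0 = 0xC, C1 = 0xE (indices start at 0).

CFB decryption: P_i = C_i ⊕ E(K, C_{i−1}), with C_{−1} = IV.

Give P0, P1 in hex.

P0 = 0xC, P1 = 0x8

P0: E(K, 0xA) = 0x0; 0xC ⊕ 0x0 = 0xC.
P1: E(K, 0xC) = 0x6; 0xE ⊕ 0x6 = 0x8.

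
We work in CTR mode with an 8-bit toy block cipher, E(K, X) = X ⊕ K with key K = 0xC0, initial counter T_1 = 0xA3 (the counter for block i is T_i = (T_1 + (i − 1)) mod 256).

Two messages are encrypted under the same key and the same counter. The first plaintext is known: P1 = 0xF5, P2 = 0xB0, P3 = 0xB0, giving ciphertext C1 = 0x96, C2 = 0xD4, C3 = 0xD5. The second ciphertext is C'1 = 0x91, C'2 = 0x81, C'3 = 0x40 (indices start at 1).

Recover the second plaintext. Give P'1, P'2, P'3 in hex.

In CTR with a reused counter, both messages share the same keystream S_i, so C_i ⊕ C'_i = P_i ⊕ P'_i and thus P'_i = P_i ⊕ C_i ⊕ C'_i.
P'1: 0xF5 ⊕ 0x96 ⊕ 0x91 = 0xF2.
P'2: 0xB0 ⊕ 0xD4 ⊕ 0x81 = 0xE5.
P'3: 0xB0 ⊕ 0xD5 ⊕ 0x40 = 0x25.

P'1 = 0xF2, P'2 = 0xE5, P'3 = 0x25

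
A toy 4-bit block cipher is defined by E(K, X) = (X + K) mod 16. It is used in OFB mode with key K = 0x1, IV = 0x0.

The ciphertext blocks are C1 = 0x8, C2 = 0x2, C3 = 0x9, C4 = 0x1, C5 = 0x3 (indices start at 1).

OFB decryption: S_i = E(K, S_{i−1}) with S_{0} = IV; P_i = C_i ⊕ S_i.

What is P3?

P3 = 0xA

P1: S = E(K, 0x0) = 0x1; 0x8 ⊕ 0x1 = 0x9.
P2: S = E(K, 0x1) = 0x2; 0x2 ⊕ 0x2 = 0x0.
P3: S = E(K, 0x2) = 0x3; 0x9 ⊕ 0x3 = 0xA.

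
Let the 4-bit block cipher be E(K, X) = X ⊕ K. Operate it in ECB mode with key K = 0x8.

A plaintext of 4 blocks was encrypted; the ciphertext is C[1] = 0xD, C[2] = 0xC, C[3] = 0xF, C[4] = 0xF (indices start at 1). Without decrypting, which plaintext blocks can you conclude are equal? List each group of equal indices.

ECB encrypts each block independently with the same key, so equal ciphertext blocks imply equal plaintext blocks.
C[3] = C[4] = 0xF, so P[3] = P[4].

P[3] = P[4]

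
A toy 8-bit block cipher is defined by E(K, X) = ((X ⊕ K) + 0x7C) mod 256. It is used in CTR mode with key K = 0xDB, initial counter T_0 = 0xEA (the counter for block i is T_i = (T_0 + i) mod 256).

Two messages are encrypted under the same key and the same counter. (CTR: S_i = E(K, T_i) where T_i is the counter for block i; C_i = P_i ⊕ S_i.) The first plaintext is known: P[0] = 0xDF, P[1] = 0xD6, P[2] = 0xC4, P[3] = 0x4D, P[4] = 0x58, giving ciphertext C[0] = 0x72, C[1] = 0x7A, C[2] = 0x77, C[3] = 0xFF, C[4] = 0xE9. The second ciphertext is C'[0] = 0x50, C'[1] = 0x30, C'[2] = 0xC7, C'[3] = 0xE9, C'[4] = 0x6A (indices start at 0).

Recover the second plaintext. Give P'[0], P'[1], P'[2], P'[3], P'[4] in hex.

In CTR with a reused counter, both messages share the same keystream S_i, so C_i ⊕ C'_i = P_i ⊕ P'_i and thus P'_i = P_i ⊕ C_i ⊕ C'_i.
P'[0]: 0xDF ⊕ 0x72 ⊕ 0x50 = 0xFD.
P'[1]: 0xD6 ⊕ 0x7A ⊕ 0x30 = 0x9C.
P'[2]: 0xC4 ⊕ 0x77 ⊕ 0xC7 = 0x74.
P'[3]: 0x4D ⊕ 0xFF ⊕ 0xE9 = 0x5B.
P'[4]: 0x58 ⊕ 0xE9 ⊕ 0x6A = 0xDB.

P'[0] = 0xFD, P'[1] = 0x9C, P'[2] = 0x74, P'[3] = 0x5B, P'[4] = 0xDB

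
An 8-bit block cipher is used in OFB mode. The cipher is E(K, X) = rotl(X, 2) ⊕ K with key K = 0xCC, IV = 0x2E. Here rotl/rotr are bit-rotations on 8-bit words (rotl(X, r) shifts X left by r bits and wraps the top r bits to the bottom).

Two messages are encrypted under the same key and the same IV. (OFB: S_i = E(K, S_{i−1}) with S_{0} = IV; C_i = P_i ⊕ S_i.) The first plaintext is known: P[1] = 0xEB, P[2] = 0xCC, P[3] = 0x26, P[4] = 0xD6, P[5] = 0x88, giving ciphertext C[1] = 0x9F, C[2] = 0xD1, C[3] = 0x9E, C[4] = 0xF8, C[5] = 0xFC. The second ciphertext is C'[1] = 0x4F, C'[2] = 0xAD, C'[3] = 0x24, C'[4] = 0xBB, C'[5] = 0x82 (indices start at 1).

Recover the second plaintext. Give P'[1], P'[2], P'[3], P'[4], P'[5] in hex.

In OFB with a reused IV, both messages share the same keystream S_i, so C_i ⊕ C'_i = P_i ⊕ P'_i and thus P'_i = P_i ⊕ C_i ⊕ C'_i.
P'[1]: 0xEB ⊕ 0x9F ⊕ 0x4F = 0x3B.
P'[2]: 0xCC ⊕ 0xD1 ⊕ 0xAD = 0xB0.
P'[3]: 0x26 ⊕ 0x9E ⊕ 0x24 = 0x9C.
P'[4]: 0xD6 ⊕ 0xF8 ⊕ 0xBB = 0x95.
P'[5]: 0x88 ⊕ 0xFC ⊕ 0x82 = 0xF6.

P'[1] = 0x3B, P'[2] = 0xB0, P'[3] = 0x9C, P'[4] = 0x95, P'[5] = 0xF6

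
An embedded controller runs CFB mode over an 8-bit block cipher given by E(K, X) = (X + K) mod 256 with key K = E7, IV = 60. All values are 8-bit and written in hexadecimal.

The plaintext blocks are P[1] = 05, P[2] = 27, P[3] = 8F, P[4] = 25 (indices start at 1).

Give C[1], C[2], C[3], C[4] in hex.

CFB encryption: C_i = P_i ⊕ E(K, C_{i−1}), with C_{0} = IV.
C[1]: E(K, 60) = 47; 05 ⊕ 47 = 42.
C[2]: E(K, 42) = 29; 27 ⊕ 29 = 0E.
C[3]: E(K, 0E) = F5; 8F ⊕ F5 = 7A.
C[4]: E(K, 7A) = 61; 25 ⊕ 61 = 44.

C[1] = 42, C[2] = 0E, C[3] = 7A, C[4] = 44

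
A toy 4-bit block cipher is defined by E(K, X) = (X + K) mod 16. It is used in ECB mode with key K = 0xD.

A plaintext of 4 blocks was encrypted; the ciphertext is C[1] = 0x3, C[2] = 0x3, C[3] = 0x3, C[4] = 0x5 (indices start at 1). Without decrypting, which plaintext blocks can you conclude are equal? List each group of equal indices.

ECB encrypts each block independently with the same key, so equal ciphertext blocks imply equal plaintext blocks.
C[1] = C[2] = C[3] = 0x3, so P[1] = P[2] = P[3].

P[1] = P[2] = P[3]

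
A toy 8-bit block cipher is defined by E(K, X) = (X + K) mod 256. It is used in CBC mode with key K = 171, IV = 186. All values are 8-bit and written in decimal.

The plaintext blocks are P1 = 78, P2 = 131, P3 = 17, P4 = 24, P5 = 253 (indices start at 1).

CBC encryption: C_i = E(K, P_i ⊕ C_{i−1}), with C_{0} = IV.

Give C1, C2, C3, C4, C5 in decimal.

C1 = 159, C2 = 199, C3 = 129, C4 = 68, C5 = 100

C1: P1 ⊕ 186 = 244; E(K, 244) = 159.
C2: P2 ⊕ 159 = 28; E(K, 28) = 199.
C3: P3 ⊕ 199 = 214; E(K, 214) = 129.
C4: P4 ⊕ 129 = 153; E(K, 153) = 68.
C5: P5 ⊕ 68 = 185; E(K, 185) = 100.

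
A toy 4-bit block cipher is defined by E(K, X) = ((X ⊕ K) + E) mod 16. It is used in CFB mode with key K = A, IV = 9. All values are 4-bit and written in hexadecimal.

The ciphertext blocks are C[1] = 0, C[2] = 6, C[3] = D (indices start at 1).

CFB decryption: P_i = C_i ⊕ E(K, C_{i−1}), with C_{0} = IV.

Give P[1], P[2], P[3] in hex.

P[1]: E(K, 9) = 1; 0 ⊕ 1 = 1.
P[2]: E(K, 0) = 8; 6 ⊕ 8 = E.
P[3]: E(K, 6) = A; D ⊕ A = 7.

P[1] = 1, P[2] = E, P[3] = 7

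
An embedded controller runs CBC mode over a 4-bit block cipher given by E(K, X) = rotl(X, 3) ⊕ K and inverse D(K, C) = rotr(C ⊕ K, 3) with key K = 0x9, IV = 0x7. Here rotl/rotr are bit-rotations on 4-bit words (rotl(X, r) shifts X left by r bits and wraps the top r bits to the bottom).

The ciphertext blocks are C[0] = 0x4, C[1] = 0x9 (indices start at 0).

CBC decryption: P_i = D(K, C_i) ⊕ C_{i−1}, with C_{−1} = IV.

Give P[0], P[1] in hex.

P[0]: D(K, 0x4) = 0xB; 0xB ⊕ 0x7 = 0xC.
P[1]: D(K, 0x9) = 0x0; 0x0 ⊕ 0x4 = 0x4.

P[0] = 0xC, P[1] = 0x4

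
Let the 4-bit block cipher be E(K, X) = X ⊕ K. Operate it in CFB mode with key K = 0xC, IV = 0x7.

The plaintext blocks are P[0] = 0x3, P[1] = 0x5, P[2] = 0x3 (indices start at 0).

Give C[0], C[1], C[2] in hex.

C[0] = 0x8, C[1] = 0x1, C[2] = 0xE

CFB encryption: C_i = P_i ⊕ E(K, C_{i−1}), with C_{−1} = IV.
C[0]: E(K, 0x7) = 0xB; 0x3 ⊕ 0xB = 0x8.
C[1]: E(K, 0x8) = 0x4; 0x5 ⊕ 0x4 = 0x1.
C[2]: E(K, 0x1) = 0xD; 0x3 ⊕ 0xD = 0xE.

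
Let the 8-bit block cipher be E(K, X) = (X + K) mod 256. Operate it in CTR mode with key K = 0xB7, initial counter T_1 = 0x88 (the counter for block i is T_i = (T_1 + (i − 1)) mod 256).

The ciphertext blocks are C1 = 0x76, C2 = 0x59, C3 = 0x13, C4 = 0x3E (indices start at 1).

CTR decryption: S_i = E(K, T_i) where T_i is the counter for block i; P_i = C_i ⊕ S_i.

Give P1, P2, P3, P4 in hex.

P1: T = 0x88, S = E(K, T) = 0x3F; 0x76 ⊕ 0x3F = 0x49.
P2: T = 0x89, S = E(K, T) = 0x40; 0x59 ⊕ 0x40 = 0x19.
P3: T = 0x8A, S = E(K, T) = 0x41; 0x13 ⊕ 0x41 = 0x52.
P4: T = 0x8B, S = E(K, T) = 0x42; 0x3E ⊕ 0x42 = 0x7C.

P1 = 0x49, P2 = 0x19, P3 = 0x52, P4 = 0x7C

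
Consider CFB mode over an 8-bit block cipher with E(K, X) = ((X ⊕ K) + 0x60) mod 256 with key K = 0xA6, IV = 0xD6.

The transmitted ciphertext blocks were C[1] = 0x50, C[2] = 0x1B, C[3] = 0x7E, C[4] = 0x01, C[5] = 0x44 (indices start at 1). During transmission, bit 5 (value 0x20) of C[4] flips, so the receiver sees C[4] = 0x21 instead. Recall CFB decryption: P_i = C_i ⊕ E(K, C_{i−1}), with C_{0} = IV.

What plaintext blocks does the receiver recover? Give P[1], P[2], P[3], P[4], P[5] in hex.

P[1] = 0x80, P[2] = 0x4D, P[3] = 0x63, P[4] = 0x19, P[5] = 0xA3

Only C[4] changed, to 0x21. In CFB, a change in C_i flips the same bit in P_i and garbles P_{i+1}. Decrypting the received ciphertext:
P[1]: E(K, 0xD6) = 0xD0; 0x50 ⊕ 0xD0 = 0x80.
P[2]: E(K, 0x50) = 0x56; 0x1B ⊕ 0x56 = 0x4D.
P[3]: E(K, 0x1B) = 0x1D; 0x7E ⊕ 0x1D = 0x63.
P[4]: E(K, 0x7E) = 0x38; 0x21 ⊕ 0x38 = 0x19.
P[5]: E(K, 0x21) = 0xE7; 0x44 ⊕ 0xE7 = 0xA3.
Blocks that differ from the original plaintext: P[4], P[5].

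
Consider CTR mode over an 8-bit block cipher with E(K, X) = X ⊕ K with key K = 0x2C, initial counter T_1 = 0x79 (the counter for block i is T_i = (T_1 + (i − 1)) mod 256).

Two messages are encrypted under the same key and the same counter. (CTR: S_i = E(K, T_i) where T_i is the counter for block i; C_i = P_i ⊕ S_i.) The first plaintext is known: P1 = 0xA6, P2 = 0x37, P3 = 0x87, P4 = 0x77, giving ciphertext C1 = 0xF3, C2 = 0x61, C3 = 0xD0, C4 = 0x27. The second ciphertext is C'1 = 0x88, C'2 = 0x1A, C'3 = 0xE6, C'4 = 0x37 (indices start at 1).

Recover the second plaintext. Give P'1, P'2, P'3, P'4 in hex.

In CTR with a reused counter, both messages share the same keystream S_i, so C_i ⊕ C'_i = P_i ⊕ P'_i and thus P'_i = P_i ⊕ C_i ⊕ C'_i.
P'1: 0xA6 ⊕ 0xF3 ⊕ 0x88 = 0xDD.
P'2: 0x37 ⊕ 0x61 ⊕ 0x1A = 0x4C.
P'3: 0x87 ⊕ 0xD0 ⊕ 0xE6 = 0xB1.
P'4: 0x77 ⊕ 0x27 ⊕ 0x37 = 0x67.

P'1 = 0xDD, P'2 = 0x4C, P'3 = 0xB1, P'4 = 0x67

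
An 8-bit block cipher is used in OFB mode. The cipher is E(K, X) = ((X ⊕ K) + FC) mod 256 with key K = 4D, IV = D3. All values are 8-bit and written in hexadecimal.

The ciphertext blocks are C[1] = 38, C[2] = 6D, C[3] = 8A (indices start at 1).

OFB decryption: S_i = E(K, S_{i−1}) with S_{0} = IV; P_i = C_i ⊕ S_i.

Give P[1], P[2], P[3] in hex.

P[1] = A2, P[2] = BE, P[3] = 10

P[1]: S = E(K, D3) = 9A; 38 ⊕ 9A = A2.
P[2]: S = E(K, 9A) = D3; 6D ⊕ D3 = BE.
P[3]: S = E(K, D3) = 9A; 8A ⊕ 9A = 10.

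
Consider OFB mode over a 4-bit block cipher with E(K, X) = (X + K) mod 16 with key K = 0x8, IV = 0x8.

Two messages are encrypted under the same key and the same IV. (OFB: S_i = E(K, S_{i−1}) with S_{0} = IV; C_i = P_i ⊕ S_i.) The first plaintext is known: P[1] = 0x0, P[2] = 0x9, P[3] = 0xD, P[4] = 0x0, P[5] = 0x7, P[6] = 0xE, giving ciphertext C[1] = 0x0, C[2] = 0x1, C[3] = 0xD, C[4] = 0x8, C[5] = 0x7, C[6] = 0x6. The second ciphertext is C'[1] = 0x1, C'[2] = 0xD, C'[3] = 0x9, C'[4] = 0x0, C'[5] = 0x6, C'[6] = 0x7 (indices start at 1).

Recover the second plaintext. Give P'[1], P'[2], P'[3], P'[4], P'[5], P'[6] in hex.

In OFB with a reused IV, both messages share the same keystream S_i, so C_i ⊕ C'_i = P_i ⊕ P'_i and thus P'_i = P_i ⊕ C_i ⊕ C'_i.
P'[1]: 0x0 ⊕ 0x0 ⊕ 0x1 = 0x1.
P'[2]: 0x9 ⊕ 0x1 ⊕ 0xD = 0x5.
P'[3]: 0xD ⊕ 0xD ⊕ 0x9 = 0x9.
P'[4]: 0x0 ⊕ 0x8 ⊕ 0x0 = 0x8.
P'[5]: 0x7 ⊕ 0x7 ⊕ 0x6 = 0x6.
P'[6]: 0xE ⊕ 0x6 ⊕ 0x7 = 0xF.

P'[1] = 0x1, P'[2] = 0x5, P'[3] = 0x9, P'[4] = 0x8, P'[5] = 0x6, P'[6] = 0xF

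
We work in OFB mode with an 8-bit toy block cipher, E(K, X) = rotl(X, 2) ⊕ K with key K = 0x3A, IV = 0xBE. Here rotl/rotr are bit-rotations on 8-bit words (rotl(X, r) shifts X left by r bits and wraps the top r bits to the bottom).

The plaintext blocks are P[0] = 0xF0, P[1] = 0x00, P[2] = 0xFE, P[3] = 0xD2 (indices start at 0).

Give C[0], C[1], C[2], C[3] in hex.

OFB encryption: S_i = E(K, S_{i−1}) with S_{−1} = IV; C_i = P_i ⊕ S_i.
C[0]: S = E(K, 0xBE) = 0xC0; 0xF0 ⊕ 0xC0 = 0x30.
C[1]: S = E(K, 0xC0) = 0x39; 0x00 ⊕ 0x39 = 0x39.
C[2]: S = E(K, 0x39) = 0xDE; 0xFE ⊕ 0xDE = 0x20.
C[3]: S = E(K, 0xDE) = 0x41; 0xD2 ⊕ 0x41 = 0x93.

C[0] = 0x30, C[1] = 0x39, C[2] = 0x20, C[3] = 0x93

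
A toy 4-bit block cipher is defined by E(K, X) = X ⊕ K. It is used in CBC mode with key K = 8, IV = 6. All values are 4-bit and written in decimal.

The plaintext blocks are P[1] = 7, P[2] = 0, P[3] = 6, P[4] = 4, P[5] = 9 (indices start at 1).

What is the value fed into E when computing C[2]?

CBC encryption: C_i = E(K, P_i ⊕ C_{i−1}), with C_{0} = IV.
C[1]: P[1] ⊕ 6 = 1; E(K, 1) = 9.
C[2]: P[2] ⊕ 9 = 9; E(K, 9) = 1.
So the input to E for block [2] is 9.

9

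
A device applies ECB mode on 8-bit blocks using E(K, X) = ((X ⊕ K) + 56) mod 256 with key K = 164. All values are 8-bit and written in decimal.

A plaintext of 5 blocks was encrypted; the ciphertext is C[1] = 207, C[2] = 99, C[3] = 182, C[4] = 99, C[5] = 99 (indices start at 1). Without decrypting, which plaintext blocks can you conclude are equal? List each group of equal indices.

P[2] = P[4] = P[5]

ECB encrypts each block independently with the same key, so equal ciphertext blocks imply equal plaintext blocks.
C[2] = C[4] = C[5] = 99, so P[2] = P[4] = P[5].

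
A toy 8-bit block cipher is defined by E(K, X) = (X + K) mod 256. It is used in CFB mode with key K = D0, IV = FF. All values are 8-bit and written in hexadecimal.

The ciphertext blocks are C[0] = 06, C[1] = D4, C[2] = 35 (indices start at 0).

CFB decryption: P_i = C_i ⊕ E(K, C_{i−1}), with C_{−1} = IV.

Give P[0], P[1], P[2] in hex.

P[0]: E(K, FF) = CF; 06 ⊕ CF = C9.
P[1]: E(K, 06) = D6; D4 ⊕ D6 = 02.
P[2]: E(K, D4) = A4; 35 ⊕ A4 = 91.

P[0] = C9, P[1] = 02, P[2] = 91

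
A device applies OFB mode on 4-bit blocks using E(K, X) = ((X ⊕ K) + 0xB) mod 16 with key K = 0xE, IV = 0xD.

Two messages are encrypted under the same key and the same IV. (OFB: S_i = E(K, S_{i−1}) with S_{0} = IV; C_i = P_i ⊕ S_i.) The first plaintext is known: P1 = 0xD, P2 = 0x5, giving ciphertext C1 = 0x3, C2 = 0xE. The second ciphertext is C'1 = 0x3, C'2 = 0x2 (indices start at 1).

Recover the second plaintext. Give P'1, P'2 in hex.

P'1 = 0xD, P'2 = 0x9

In OFB with a reused IV, both messages share the same keystream S_i, so C_i ⊕ C'_i = P_i ⊕ P'_i and thus P'_i = P_i ⊕ C_i ⊕ C'_i.
P'1: 0xD ⊕ 0x3 ⊕ 0x3 = 0xD.
P'2: 0x5 ⊕ 0xE ⊕ 0x2 = 0x9.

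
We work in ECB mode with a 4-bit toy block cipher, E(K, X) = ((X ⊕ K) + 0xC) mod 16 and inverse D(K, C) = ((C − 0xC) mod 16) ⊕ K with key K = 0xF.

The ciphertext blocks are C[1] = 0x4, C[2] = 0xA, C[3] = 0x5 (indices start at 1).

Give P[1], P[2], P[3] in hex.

ECB decryption: P_i = D(K, C_i).
P[1]: D(K, 0x4) = 0x7.
P[2]: D(K, 0xA) = 0x1.
P[3]: D(K, 0x5) = 0x6.

P[1] = 0x7, P[2] = 0x1, P[3] = 0x6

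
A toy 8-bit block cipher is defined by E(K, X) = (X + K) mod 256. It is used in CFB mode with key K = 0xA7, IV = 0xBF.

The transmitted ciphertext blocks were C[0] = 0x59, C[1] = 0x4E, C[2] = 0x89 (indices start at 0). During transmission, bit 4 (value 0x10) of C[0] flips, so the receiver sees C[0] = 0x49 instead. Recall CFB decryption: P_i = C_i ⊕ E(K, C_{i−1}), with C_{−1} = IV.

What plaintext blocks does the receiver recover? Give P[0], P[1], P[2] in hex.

P[0] = 0x2F, P[1] = 0xBE, P[2] = 0x7C

Only C[0] changed, to 0x49. In CFB, a change in C_i flips the same bit in P_i and garbles P_{i+1}. Decrypting the received ciphertext:
P[0]: E(K, 0xBF) = 0x66; 0x49 ⊕ 0x66 = 0x2F.
P[1]: E(K, 0x49) = 0xF0; 0x4E ⊕ 0xF0 = 0xBE.
P[2]: E(K, 0x4E) = 0xF5; 0x89 ⊕ 0xF5 = 0x7C.
Blocks that differ from the original plaintext: P[0], P[1].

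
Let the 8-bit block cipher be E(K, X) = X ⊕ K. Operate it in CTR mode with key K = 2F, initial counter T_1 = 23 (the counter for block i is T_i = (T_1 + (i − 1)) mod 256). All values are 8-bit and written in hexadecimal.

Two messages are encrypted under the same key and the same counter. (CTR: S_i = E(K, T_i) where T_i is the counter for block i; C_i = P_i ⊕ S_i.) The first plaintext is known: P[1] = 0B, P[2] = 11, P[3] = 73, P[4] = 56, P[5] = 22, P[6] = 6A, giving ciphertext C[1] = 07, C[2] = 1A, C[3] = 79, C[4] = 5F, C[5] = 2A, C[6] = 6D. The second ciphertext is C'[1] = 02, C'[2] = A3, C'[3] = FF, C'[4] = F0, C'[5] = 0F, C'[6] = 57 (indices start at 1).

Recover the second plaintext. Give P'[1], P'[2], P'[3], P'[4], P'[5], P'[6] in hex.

P'[1] = 0E, P'[2] = A8, P'[3] = F5, P'[4] = F9, P'[5] = 07, P'[6] = 50

In CTR with a reused counter, both messages share the same keystream S_i, so C_i ⊕ C'_i = P_i ⊕ P'_i and thus P'_i = P_i ⊕ C_i ⊕ C'_i.
P'[1]: 0B ⊕ 07 ⊕ 02 = 0E.
P'[2]: 11 ⊕ 1A ⊕ A3 = A8.
P'[3]: 73 ⊕ 79 ⊕ FF = F5.
P'[4]: 56 ⊕ 5F ⊕ F0 = F9.
P'[5]: 22 ⊕ 2A ⊕ 0F = 07.
P'[6]: 6A ⊕ 6D ⊕ 57 = 50.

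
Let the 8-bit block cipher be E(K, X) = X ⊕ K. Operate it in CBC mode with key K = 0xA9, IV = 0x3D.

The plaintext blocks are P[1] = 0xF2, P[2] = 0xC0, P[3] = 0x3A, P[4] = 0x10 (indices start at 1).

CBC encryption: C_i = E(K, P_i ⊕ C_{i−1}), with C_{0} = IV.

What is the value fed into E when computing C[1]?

0xCF

C[1]: P[1] ⊕ 0x3D = 0xCF; E(K, 0xCF) = 0x66.
So the input to E for block [1] is 0xCF.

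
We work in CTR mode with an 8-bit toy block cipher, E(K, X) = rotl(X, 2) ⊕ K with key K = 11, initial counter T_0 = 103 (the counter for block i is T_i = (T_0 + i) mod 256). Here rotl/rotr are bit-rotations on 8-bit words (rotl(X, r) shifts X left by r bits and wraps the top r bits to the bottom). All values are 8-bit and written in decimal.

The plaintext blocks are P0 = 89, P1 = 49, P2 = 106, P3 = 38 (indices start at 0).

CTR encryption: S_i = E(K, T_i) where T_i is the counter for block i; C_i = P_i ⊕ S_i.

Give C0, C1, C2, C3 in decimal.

C0 = 207, C1 = 155, C2 = 196, C3 = 132

C0: T = 103, S = E(K, T) = 150; 89 ⊕ 150 = 207.
C1: T = 104, S = E(K, T) = 170; 49 ⊕ 170 = 155.
C2: T = 105, S = E(K, T) = 174; 106 ⊕ 174 = 196.
C3: T = 106, S = E(K, T) = 162; 38 ⊕ 162 = 132.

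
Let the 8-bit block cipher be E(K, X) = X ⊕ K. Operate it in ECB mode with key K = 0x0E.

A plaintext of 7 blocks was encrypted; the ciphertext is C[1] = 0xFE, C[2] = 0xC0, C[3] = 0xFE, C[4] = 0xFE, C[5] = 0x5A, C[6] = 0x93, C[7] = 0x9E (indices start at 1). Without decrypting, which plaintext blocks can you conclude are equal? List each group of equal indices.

ECB encrypts each block independently with the same key, so equal ciphertext blocks imply equal plaintext blocks.
C[1] = C[3] = C[4] = 0xFE, so P[1] = P[3] = P[4].

P[1] = P[3] = P[4]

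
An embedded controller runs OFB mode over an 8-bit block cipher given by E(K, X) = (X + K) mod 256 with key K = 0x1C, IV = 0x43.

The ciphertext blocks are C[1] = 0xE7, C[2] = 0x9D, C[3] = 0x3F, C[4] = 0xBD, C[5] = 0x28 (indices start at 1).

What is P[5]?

P[5] = 0xE7

OFB decryption: S_i = E(K, S_{i−1}) with S_{0} = IV; P_i = C_i ⊕ S_i.
P[1]: S = E(K, 0x43) = 0x5F; 0xE7 ⊕ 0x5F = 0xB8.
P[2]: S = E(K, 0x5F) = 0x7B; 0x9D ⊕ 0x7B = 0xE6.
P[3]: S = E(K, 0x7B) = 0x97; 0x3F ⊕ 0x97 = 0xA8.
P[4]: S = E(K, 0x97) = 0xB3; 0xBD ⊕ 0xB3 = 0x0E.
P[5]: S = E(K, 0xB3) = 0xCF; 0x28 ⊕ 0xCF = 0xE7.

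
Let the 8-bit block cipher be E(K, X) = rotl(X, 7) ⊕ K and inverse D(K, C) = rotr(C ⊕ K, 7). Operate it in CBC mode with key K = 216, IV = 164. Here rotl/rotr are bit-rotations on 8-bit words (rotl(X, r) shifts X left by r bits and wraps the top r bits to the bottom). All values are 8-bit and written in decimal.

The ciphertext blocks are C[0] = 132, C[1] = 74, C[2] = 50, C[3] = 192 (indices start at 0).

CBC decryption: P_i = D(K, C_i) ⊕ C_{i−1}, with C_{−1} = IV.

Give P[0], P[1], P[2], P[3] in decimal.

P[0] = 28, P[1] = 161, P[2] = 159, P[3] = 2

P[0]: D(K, 132) = 184; 184 ⊕ 164 = 28.
P[1]: D(K, 74) = 37; 37 ⊕ 132 = 161.
P[2]: D(K, 50) = 213; 213 ⊕ 74 = 159.
P[3]: D(K, 192) = 48; 48 ⊕ 50 = 2.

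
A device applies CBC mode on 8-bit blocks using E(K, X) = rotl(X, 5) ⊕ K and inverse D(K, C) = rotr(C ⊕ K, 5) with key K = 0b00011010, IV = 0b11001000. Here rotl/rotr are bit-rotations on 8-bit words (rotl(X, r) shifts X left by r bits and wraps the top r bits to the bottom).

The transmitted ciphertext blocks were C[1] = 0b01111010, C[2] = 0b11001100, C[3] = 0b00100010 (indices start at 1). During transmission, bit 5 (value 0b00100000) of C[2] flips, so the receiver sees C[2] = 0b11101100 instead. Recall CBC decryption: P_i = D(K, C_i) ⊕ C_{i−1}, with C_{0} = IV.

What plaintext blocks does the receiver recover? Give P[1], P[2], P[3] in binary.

P[1] = 0b11001011, P[2] = 0b11001101, P[3] = 0b00101101

Only C[2] changed, to 0b11101100. In CBC, a change in C_i garbles P_i and flips the same bit in P_{i+1}. Decrypting the received ciphertext:
P[1]: D(K, 0b01111010) = 0b00000011; 0b00000011 ⊕ 0b11001000 = 0b11001011.
P[2]: D(K, 0b11101100) = 0b10110111; 0b10110111 ⊕ 0b01111010 = 0b11001101.
P[3]: D(K, 0b00100010) = 0b11000001; 0b11000001 ⊕ 0b11101100 = 0b00101101.
Blocks that differ from the original plaintext: P[2], P[3].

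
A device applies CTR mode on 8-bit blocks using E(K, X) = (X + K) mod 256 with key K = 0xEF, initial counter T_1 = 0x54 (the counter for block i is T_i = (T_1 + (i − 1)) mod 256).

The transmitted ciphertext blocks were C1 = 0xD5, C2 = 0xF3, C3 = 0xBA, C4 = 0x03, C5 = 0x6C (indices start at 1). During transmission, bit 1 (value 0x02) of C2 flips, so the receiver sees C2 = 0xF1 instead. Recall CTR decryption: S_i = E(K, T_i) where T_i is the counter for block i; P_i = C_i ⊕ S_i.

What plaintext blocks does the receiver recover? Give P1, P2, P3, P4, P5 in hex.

P1 = 0x96, P2 = 0xB5, P3 = 0xFF, P4 = 0x45, P5 = 0x2B

Only C2 changed, to 0xF1. In CTR, a change in C_i flips the same bit in P_i only; the keystream is unaffected. Decrypting the received ciphertext:
P1: T = 0x54, S = E(K, T) = 0x43; 0xD5 ⊕ 0x43 = 0x96.
P2: T = 0x55, S = E(K, T) = 0x44; 0xF1 ⊕ 0x44 = 0xB5.
P3: T = 0x56, S = E(K, T) = 0x45; 0xBA ⊕ 0x45 = 0xFF.
P4: T = 0x57, S = E(K, T) = 0x46; 0x03 ⊕ 0x46 = 0x45.
P5: T = 0x58, S = E(K, T) = 0x47; 0x6C ⊕ 0x47 = 0x2B.
Blocks that differ from the original plaintext: P2.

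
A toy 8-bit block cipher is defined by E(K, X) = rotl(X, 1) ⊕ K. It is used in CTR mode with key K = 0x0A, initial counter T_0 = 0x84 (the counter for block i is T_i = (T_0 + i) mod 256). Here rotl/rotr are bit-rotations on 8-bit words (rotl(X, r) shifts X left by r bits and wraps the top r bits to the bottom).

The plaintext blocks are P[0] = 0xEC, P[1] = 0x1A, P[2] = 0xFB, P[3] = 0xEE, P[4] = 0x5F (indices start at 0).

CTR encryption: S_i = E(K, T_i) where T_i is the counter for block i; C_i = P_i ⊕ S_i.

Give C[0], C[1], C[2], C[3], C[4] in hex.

C[0] = 0xEF, C[1] = 0x1B, C[2] = 0xFC, C[3] = 0xEB, C[4] = 0x44

C[0]: T = 0x84, S = E(K, T) = 0x03; 0xEC ⊕ 0x03 = 0xEF.
C[1]: T = 0x85, S = E(K, T) = 0x01; 0x1A ⊕ 0x01 = 0x1B.
C[2]: T = 0x86, S = E(K, T) = 0x07; 0xFB ⊕ 0x07 = 0xFC.
C[3]: T = 0x87, S = E(K, T) = 0x05; 0xEE ⊕ 0x05 = 0xEB.
C[4]: T = 0x88, S = E(K, T) = 0x1B; 0x5F ⊕ 0x1B = 0x44.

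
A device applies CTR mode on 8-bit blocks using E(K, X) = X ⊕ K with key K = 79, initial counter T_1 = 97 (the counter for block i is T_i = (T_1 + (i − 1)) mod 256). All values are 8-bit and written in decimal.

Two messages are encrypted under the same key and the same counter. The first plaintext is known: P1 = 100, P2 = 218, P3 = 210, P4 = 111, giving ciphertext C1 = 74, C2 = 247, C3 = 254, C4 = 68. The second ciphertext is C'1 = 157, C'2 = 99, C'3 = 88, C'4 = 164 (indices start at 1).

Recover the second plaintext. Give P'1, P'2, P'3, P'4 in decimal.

In CTR with a reused counter, both messages share the same keystream S_i, so C_i ⊕ C'_i = P_i ⊕ P'_i and thus P'_i = P_i ⊕ C_i ⊕ C'_i.
P'1: 100 ⊕ 74 ⊕ 157 = 179.
P'2: 218 ⊕ 247 ⊕ 99 = 78.
P'3: 210 ⊕ 254 ⊕ 88 = 116.
P'4: 111 ⊕ 68 ⊕ 164 = 143.

P'1 = 179, P'2 = 78, P'3 = 116, P'4 = 143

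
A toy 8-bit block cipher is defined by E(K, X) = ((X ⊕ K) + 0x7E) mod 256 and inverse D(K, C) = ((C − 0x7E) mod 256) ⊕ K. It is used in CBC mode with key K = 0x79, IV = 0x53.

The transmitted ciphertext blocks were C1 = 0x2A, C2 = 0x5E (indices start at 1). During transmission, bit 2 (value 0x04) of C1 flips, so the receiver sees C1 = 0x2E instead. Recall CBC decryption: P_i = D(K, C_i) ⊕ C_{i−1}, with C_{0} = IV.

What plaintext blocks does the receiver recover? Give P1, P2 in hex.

P1 = 0x9A, P2 = 0xB7

Only C1 changed, to 0x2E. In CBC, a change in C_i garbles P_i and flips the same bit in P_{i+1}. Decrypting the received ciphertext:
P1: D(K, 0x2E) = 0xC9; 0xC9 ⊕ 0x53 = 0x9A.
P2: D(K, 0x5E) = 0x99; 0x99 ⊕ 0x2E = 0xB7.
Blocks that differ from the original plaintext: P1, P2.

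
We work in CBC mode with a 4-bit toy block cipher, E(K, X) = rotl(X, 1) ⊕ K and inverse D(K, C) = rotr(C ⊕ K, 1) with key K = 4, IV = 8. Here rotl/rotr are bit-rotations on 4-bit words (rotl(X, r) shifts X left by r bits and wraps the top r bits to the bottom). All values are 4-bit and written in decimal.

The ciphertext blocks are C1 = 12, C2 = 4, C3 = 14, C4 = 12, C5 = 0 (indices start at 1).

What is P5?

P5 = 14

CBC decryption: P_i = D(K, C_i) ⊕ C_{i−1}, with C_{0} = IV.
P5: D(K, 0) = 2; 2 ⊕ 12 = 14.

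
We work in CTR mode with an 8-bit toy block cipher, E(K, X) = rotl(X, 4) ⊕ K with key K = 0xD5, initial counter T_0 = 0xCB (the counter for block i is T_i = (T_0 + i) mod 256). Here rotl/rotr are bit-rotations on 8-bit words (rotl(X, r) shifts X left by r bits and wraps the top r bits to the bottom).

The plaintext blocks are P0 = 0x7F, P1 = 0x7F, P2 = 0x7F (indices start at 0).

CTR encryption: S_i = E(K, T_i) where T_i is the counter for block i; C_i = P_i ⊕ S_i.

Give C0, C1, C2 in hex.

C0: T = 0xCB, S = E(K, T) = 0x69; 0x7F ⊕ 0x69 = 0x16.
C1: T = 0xCC, S = E(K, T) = 0x19; 0x7F ⊕ 0x19 = 0x66.
C2: T = 0xCD, S = E(K, T) = 0x09; 0x7F ⊕ 0x09 = 0x76.

C0 = 0x16, C1 = 0x66, C2 = 0x76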